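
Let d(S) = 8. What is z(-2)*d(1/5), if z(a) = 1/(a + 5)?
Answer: 8/3 ≈ 2.6667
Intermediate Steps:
z(a) = 1/(5 + a)
z(-2)*d(1/5) = 8/(5 - 2) = 8/3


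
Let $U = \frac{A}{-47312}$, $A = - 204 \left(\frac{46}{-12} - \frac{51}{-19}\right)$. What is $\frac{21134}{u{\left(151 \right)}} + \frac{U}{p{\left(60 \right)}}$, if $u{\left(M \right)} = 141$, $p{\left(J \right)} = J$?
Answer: $\frac{189979338851}{1267488480} \approx 149.89$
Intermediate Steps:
$A = \frac{4454}{19}$ ($A = - 204 \left(46 \left(- \frac{1}{12}\right) - - \frac{51}{19}\right) = - 204 \left(- \frac{23}{6} + \frac{51}{19}\right) = \left(-204\right) \left(- \frac{131}{114}\right) = \frac{4454}{19} \approx 234.42$)
$U = - \frac{2227}{449464}$ ($U = \frac{4454}{19 \left(-47312\right)} = \frac{4454}{19} \left(- \frac{1}{47312}\right) = - \frac{2227}{449464} \approx -0.0049548$)
$\frac{21134}{u{\left(151 \right)}} + \frac{U}{p{\left(60 \right)}} = \frac{21134}{141} - \frac{2227}{449464 \cdot 60} = 21134 \cdot \frac{1}{141} - \frac{2227}{26967840} = \frac{21134}{141} - \frac{2227}{26967840} = \frac{189979338851}{1267488480}$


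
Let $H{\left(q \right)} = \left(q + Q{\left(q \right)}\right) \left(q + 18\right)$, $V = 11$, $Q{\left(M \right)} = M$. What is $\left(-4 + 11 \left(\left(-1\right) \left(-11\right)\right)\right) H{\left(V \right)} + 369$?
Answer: $75015$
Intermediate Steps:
$H{\left(q \right)} = 2 q \left(18 + q\right)$ ($H{\left(q \right)} = \left(q + q\right) \left(q + 18\right) = 2 q \left(18 + q\right)$)
$\left(-4 + 11 \left(\left(-1\right) \left(-11\right)\right)\right) H{\left(V \right)} + 369 = \left(-4 + 11 \left(\left(-1\right) \left(-11\right)\right)\right) 2 \cdot 11 \left(18 + 11\right) + 369 = \left(-4 + 11 \cdot 11\right) 2 \cdot 11 \cdot 29 + 369 = \left(-4 + 121\right) 638 + 369 = 117 \cdot 638 + 369 = 74646 + 369 = 75015$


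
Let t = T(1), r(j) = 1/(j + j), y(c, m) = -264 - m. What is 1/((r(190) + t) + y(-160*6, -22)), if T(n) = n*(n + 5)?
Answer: -380/89679 ≈ -0.0042373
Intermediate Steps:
T(n) = n*(5 + n)
r(j) = 1/(2*j)
t = 6 (t = 1*(5 + 1) = 1*6 = 6)
1/((r(190) + t) + y(-160*6, -22)) = 1/(((½)/190 + 6) + (-264 - 1*(-22))) = 1/(((½)*(1/190) + 6) + (-264 + 22)) = 1/((1/380 + 6) - 242) = 1/(2281/380 - 242) = 1/(-89679/380) = -380/89679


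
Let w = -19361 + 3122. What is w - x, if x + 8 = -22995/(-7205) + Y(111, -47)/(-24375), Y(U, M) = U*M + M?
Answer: -570223416674/35124375 ≈ -16234.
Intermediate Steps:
Y(U, M) = M + M*U (Y(U, M) = M*U + M = M + M*U)
x = -161308951/35124375 (x = -8 + (-22995/(-7205) - 47*(1 + 111)/(-24375)) = -8 + (-22995*(-1/7205) - 47*112*(-1/24375)) = -8 + (4599/1441 - 5264*(-1/24375)) = -8 + (4599/1441 + 5264/24375) = -8 + 119686049/35124375 = -161308951/35124375 ≈ -4.5925)
w = -16239
w - x = -16239 - 1*(-161308951/35124375) = -16239 + 161308951/35124375 = -570223416674/35124375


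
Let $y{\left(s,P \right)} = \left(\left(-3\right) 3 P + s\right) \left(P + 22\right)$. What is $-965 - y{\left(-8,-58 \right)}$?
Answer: $17539$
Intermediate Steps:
$y{\left(s,P \right)} = \left(22 + P\right) \left(s - 9 P\right)$ ($y{\left(s,P \right)} = \left(- 9 P + s\right) \left(22 + P\right) = \left(s - 9 P\right) \left(22 + P\right) = \left(22 + P\right) \left(s - 9 P\right)$)
$-965 - y{\left(-8,-58 \right)} = -965 - \left(\left(-198\right) \left(-58\right) - 9 \left(-58\right)^{2} + 22 \left(-8\right) - -464\right) = -965 - \left(11484 - 30276 - 176 + 464\right) = -965 - -18504 = -965 + 18504 = 17539$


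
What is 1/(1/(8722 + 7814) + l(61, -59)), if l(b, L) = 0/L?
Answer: 16536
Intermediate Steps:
l(b, L) = 0
1/(1/(8722 + 7814) + l(61, -59)) = 1/(1/(8722 + 7814) + 0) = 1/(1/16536 + 0) = 1/(1/16536) = 16536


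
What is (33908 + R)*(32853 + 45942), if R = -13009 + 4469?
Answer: 1998871560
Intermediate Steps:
R = -8540
(33908 + R)*(32853 + 45942) = (33908 - 8540)*(32853 + 45942) = 25368*78795 = 1998871560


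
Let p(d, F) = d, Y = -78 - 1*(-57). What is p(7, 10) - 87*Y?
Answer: 1834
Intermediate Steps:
Y = -21 (Y = -78 + 57 = -21)
p(7, 10) - 87*Y = 7 - 87*(-21) = 7 + 1827 = 1834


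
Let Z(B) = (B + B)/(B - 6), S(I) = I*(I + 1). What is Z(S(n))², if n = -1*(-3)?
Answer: 16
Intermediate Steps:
n = 3
S(I) = I*(1 + I)
Z(B) = 2*B/(-6 + B) (Z(B) = (2*B)/(-6 + B) = 2*B/(-6 + B))
Z(S(n))² = (2*(3*(1 + 3))/(-6 + 3*(1 + 3)))² = (2*(3*4)/(-6 + 3*4))² = (2*12/(-6 + 12))² = (2*12/6)² = (2*12*(⅙))² = 4² = 16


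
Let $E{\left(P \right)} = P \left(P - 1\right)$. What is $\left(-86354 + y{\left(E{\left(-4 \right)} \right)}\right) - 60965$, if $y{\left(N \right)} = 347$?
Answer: $-146972$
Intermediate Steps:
$E{\left(P \right)} = P \left(-1 + P\right)$
$\left(-86354 + y{\left(E{\left(-4 \right)} \right)}\right) - 60965 = \left(-86354 + 347\right) - 60965 = -86007 - 60965 = -146972$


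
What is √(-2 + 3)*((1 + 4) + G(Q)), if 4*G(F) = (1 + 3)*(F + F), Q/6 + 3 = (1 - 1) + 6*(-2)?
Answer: -175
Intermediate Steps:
Q = -90 (Q = -18 + 6*((1 - 1) + 6*(-2)) = -18 + 6*(0 - 12) = -18 + 6*(-12) = -18 - 72 = -90)
G(F) = 2*F (G(F) = ((1 + 3)*(F + F))/4 = (4*(2*F))/4 = (8*F)/4 = 2*F)
√(-2 + 3)*((1 + 4) + G(Q)) = √(-2 + 3)*((1 + 4) + 2*(-90)) = √1*(5 - 180) = 1*(-175) = -175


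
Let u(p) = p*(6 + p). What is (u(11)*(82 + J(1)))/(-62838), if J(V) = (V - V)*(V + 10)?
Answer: -7667/31419 ≈ -0.24402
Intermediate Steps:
J(V) = 0 (J(V) = 0*(10 + V) = 0)
(u(11)*(82 + J(1)))/(-62838) = ((11*(6 + 11))*(82 + 0))/(-62838) = ((11*17)*82)*(-1/62838) = (187*82)*(-1/62838) = 15334*(-1/62838) = -7667/31419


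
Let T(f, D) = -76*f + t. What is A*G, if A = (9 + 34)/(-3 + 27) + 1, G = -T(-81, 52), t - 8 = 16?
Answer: -34505/2 ≈ -17253.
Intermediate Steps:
t = 24 (t = 8 + 16 = 24)
T(f, D) = 24 - 76*f (T(f, D) = -76*f + 24 = 24 - 76*f)
G = -6180 (G = -(24 - 76*(-81)) = -(24 + 6156) = -1*6180 = -6180)
A = 67/24 (A = 43/24 + 1 = 67/24 ≈ 2.7917)
A*G = (67/24)*(-6180) = -34505/2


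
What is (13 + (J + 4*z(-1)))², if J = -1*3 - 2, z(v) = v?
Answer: 16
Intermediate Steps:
J = -5 (J = -3 - 2 = -5)
(13 + (J + 4*z(-1)))² = (13 + (-5 + 4*(-1)))² = (13 + (-5 - 4))² = (13 - 9)² = 4² = 16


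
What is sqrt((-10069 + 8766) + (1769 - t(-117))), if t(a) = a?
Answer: sqrt(583) ≈ 24.145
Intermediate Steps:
sqrt((-10069 + 8766) + (1769 - t(-117))) = sqrt((-10069 + 8766) + (1769 - 1*(-117))) = sqrt(-1303 + (1769 + 117)) = sqrt(-1303 + 1886) = sqrt(583)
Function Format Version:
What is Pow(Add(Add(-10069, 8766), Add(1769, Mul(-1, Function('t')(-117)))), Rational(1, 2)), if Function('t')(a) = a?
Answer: Pow(583, Rational(1, 2)) ≈ 24.145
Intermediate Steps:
Pow(Add(Add(-10069, 8766), Add(1769, Mul(-1, Function('t')(-117)))), Rational(1, 2)) = Pow(Add(Add(-10069, 8766), Add(1769, Mul(-1, -117))), Rational(1, 2)) = Pow(Add(-1303, Add(1769, 117)), Rational(1, 2)) = Pow(Add(-1303, 1886), Rational(1, 2)) = Pow(583, Rational(1, 2))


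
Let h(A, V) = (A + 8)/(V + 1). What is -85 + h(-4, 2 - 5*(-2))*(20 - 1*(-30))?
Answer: -905/13 ≈ -69.615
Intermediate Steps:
h(A, V) = (8 + A)/(1 + V)
-85 + h(-4, 2 - 5*(-2))*(20 - 1*(-30)) = -85 + ((8 - 4)/(1 + (2 - 5*(-2))))*(20 - 1*(-30)) = -85 + (4/(1 + (2 + 10)))*(20 + 30) = -85 + (4/(1 + 12))*50 = -85 + (4/13)*50 = -85 + 200/13 = -905/13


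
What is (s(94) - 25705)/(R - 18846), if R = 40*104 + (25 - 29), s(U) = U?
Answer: 25611/14690 ≈ 1.7434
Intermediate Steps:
R = 4156 (R = 4160 - 4 = 4156)
(s(94) - 25705)/(R - 18846) = (94 - 25705)/(4156 - 18846) = -25611/(-14690) = -25611*(-1/14690) = 25611/14690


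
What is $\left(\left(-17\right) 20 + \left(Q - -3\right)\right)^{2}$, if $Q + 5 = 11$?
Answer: $109561$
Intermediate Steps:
$Q = 6$ ($Q = -5 + 11 = 6$)
$\left(\left(-17\right) 20 + \left(Q - -3\right)\right)^{2} = \left(\left(-17\right) 20 + \left(6 - -3\right)\right)^{2} = \left(-340 + \left(6 + 3\right)\right)^{2} = \left(-340 + 9\right)^{2} = \left(-331\right)^{2} = 109561$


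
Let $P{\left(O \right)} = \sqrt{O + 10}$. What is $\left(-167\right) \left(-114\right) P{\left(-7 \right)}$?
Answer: $19038 \sqrt{3} \approx 32975.0$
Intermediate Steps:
$P{\left(O \right)} = \sqrt{10 + O}$
$\left(-167\right) \left(-114\right) P{\left(-7 \right)} = \left(-167\right) \left(-114\right) \sqrt{10 - 7} = 19038 \sqrt{3}$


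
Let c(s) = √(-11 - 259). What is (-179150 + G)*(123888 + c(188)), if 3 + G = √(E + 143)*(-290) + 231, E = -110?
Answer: -6*(41296 + I*√30)*(89461 + 145*√33) ≈ -2.2373e+10 - 2.9674e+6*I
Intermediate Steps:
c(s) = 3*I*√30 (c(s) = √(-270) = 3*I*√30)
G = 228 - 290*√33 (G = -3 + (√(-110 + 143)*(-290) + 231) = -3 + (√33*(-290) + 231) = -3 + (-290*√33 + 231) = -3 + (231 - 290*√33) = 228 - 290*√33 ≈ -1437.9)
(-179150 + G)*(123888 + c(188)) = (-179150 + (228 - 290*√33))*(123888 + 3*I*√30) = (-178922 - 290*√33)*(123888 + 3*I*√30)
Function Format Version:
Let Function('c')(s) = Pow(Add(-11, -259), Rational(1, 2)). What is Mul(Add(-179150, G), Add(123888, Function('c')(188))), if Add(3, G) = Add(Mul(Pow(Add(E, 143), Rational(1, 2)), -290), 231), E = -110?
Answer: Mul(-6, Add(41296, Mul(I, Pow(30, Rational(1, 2)))), Add(89461, Mul(145, Pow(33, Rational(1, 2))))) ≈ Add(-2.2373e+10, Mul(-2.9674e+6, I))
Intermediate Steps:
Function('c')(s) = Mul(3, I, Pow(30, Rational(1, 2))) (Function('c')(s) = Pow(-270, Rational(1, 2)) = Mul(3, I, Pow(30, Rational(1, 2))))
G = Add(228, Mul(-290, Pow(33, Rational(1, 2)))) (G = Add(-3, Add(Mul(Pow(Add(-110, 143), Rational(1, 2)), -290), 231)) = Add(-3, Add(Mul(Pow(33, Rational(1, 2)), -290), 231)) = Add(-3, Add(Mul(-290, Pow(33, Rational(1, 2))), 231)) = Add(-3, Add(231, Mul(-290, Pow(33, Rational(1, 2))))) = Add(228, Mul(-290, Pow(33, Rational(1, 2)))) ≈ -1437.9)
Mul(Add(-179150, G), Add(123888, Function('c')(188))) = Mul(Add(-179150, Add(228, Mul(-290, Pow(33, Rational(1, 2))))), Add(123888, Mul(3, I, Pow(30, Rational(1, 2))))) = Mul(Add(-178922, Mul(-290, Pow(33, Rational(1, 2)))), Add(123888, Mul(3, I, Pow(30, Rational(1, 2)))))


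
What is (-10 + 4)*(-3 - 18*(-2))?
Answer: -198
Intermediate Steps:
(-10 + 4)*(-3 - 18*(-2)) = -6*(-3 - 3*(-12)) = -6*(-3 + 36) = -6*33 = -198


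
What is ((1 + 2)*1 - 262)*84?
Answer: -21756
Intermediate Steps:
((1 + 2)*1 - 262)*84 = (3*1 - 262)*84 = (3 - 262)*84 = -259*84 = -21756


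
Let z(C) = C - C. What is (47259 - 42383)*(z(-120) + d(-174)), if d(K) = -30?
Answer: -146280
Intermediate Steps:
z(C) = 0
(47259 - 42383)*(z(-120) + d(-174)) = (47259 - 42383)*(0 - 30) = 4876*(-30) = -146280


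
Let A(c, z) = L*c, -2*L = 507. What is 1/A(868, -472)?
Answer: -1/220038 ≈ -4.5447e-6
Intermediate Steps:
L = -507/2 (L = -1/2*507 = -507/2 ≈ -253.50)
A(c, z) = -507*c/2
1/A(868, -472) = 1/(-507/2*868) = 1/(-220038) = -1/220038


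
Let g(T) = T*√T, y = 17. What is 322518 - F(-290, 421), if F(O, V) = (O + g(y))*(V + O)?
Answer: 360508 - 2227*√17 ≈ 3.5133e+5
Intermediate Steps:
g(T) = T^(3/2)
F(O, V) = (O + V)*(O + 17*√17) (F(O, V) = (O + 17^(3/2))*(V + O) = (O + 17*√17)*(O + V) = (O + V)*(O + 17*√17))
322518 - F(-290, 421) = 322518 - ((-290)² - 290*421 + 17*(-290)*√17 + 17*421*√17) = 322518 - (84100 - 122090 - 4930*√17 + 7157*√17) = 322518 - (-37990 + 2227*√17) = 322518 + (37990 - 2227*√17) = 360508 - 2227*√17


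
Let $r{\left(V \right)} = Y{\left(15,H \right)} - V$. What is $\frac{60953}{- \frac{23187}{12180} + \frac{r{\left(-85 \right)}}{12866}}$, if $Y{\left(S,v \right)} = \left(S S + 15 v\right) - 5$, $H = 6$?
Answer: $- \frac{32489168060}{998343} \approx -32543.0$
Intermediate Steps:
$Y{\left(S,v \right)} = -5 + S^{2} + 15 v$ ($Y{\left(S,v \right)} = \left(S^{2} + 15 v\right) - 5 = -5 + S^{2} + 15 v$)
$r{\left(V \right)} = 310 - V$ ($r{\left(V \right)} = \left(-5 + 15^{2} + 15 \cdot 6\right) - V = \left(-5 + 225 + 90\right) - V = 310 - V$)
$\frac{60953}{- \frac{23187}{12180} + \frac{r{\left(-85 \right)}}{12866}} = \frac{60953}{- \frac{23187}{12180} + \frac{310 - -85}{12866}} = \frac{60953}{\left(-23187\right) \frac{1}{12180} + \left(310 + 85\right) \frac{1}{12866}} = \frac{60953}{- \frac{7729}{4060} + 395 \cdot \frac{1}{12866}} = \frac{60953}{- \frac{7729}{4060} + \frac{395}{12866}} = \frac{60953}{- \frac{998343}{533020}} = 60953 \left(- \frac{533020}{998343}\right) = - \frac{32489168060}{998343}$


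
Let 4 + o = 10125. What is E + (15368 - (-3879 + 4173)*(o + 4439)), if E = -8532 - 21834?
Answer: -4295638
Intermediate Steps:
o = 10121 (o = -4 + 10125 = 10121)
E = -30366
E + (15368 - (-3879 + 4173)*(o + 4439)) = -30366 + (15368 - (-3879 + 4173)*(10121 + 4439)) = -30366 + (15368 - 294*14560) = -30366 + (15368 - 1*4280640) = -30366 + (15368 - 4280640) = -30366 - 4265272 = -4295638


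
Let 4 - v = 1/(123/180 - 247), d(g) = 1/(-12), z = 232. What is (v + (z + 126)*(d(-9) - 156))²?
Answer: 24547624532861947969/7863078276 ≈ 3.1219e+9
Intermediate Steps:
d(g) = -1/12
v = 59176/14779 (v = 4 - 1/(123/180 - 247) = 4 - 1/(123*(1/180) - 247) = 4 - 1/(41/60 - 247) = 4 - 1/(-14779/60) = 4 - 1*(-60/14779) = 4 + 60/14779 = 59176/14779 ≈ 4.0041)
(v + (z + 126)*(d(-9) - 156))² = (59176/14779 + (232 + 126)*(-1/12 - 156))² = (59176/14779 + 358*(-1873/12))² = (59176/14779 - 335267/6)² = (-4954555937/88674)² = 24547624532861947969/7863078276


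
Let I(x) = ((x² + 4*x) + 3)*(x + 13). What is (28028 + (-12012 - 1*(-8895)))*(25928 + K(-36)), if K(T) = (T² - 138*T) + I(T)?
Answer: 140174197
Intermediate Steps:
I(x) = (13 + x)*(3 + x² + 4*x) (I(x) = (3 + x² + 4*x)*(13 + x) = (13 + x)*(3 + x² + 4*x))
K(T) = 39 + T³ - 83*T + 18*T² (K(T) = (T² - 138*T) + (39 + T³ + 17*T² + 55*T) = 39 + T³ - 83*T + 18*T²)
(28028 + (-12012 - 1*(-8895)))*(25928 + K(-36)) = (28028 + (-12012 - 1*(-8895)))*(25928 + (39 + (-36)³ - 83*(-36) + 18*(-36)²)) = (28028 + (-12012 + 8895))*(25928 + (39 - 46656 + 2988 + 18*1296)) = (28028 - 3117)*(25928 + (39 - 46656 + 2988 + 23328)) = 24911*(25928 - 20301) = 24911*5627 = 140174197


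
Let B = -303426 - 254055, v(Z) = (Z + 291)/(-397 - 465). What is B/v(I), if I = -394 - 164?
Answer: -160182874/89 ≈ -1.7998e+6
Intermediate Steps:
I = -558
v(Z) = -291/862 - Z/862 (v(Z) = (291 + Z)/(-862) = (291 + Z)*(-1/862) = -291/862 - Z/862)
B = -557481
B/v(I) = -557481/(-291/862 - 1/862*(-558)) = -557481/(-291/862 + 279/431) = -557481/267/862 = -557481*862/267 = -160182874/89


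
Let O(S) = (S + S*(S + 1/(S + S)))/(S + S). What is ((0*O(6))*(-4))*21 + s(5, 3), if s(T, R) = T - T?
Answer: 0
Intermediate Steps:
O(S) = (S + S*(S + 1/(2*S)))/(2*S) (O(S) = (S + S*(S + 1/(2*S)))/((2*S)) = (S + S*(S + 1/(2*S)))*(1/(2*S)) = (S + S*(S + 1/(2*S)))/(2*S))
s(T, R) = 0
((0*O(6))*(-4))*21 + s(5, 3) = ((0*((¼)*(1 + 2*6*(1 + 6))/6))*(-4))*21 + 0 = ((0*((¼)*(⅙)*(1 + 2*6*7)))*(-4))*21 + 0 = ((0*((¼)*(⅙)*(1 + 84)))*(-4))*21 + 0 = ((0*((¼)*(⅙)*85))*(-4))*21 + 0 = ((0*(85/24))*(-4))*21 + 0 = (0*(-4))*21 + 0 = 0*21 + 0 = 0 + 0 = 0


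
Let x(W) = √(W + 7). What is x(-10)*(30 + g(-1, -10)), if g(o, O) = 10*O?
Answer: -70*I*√3 ≈ -121.24*I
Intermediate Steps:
x(W) = √(7 + W)
x(-10)*(30 + g(-1, -10)) = √(7 - 10)*(30 + 10*(-10)) = √(-3)*(30 - 100) = (I*√3)*(-70) = -70*I*√3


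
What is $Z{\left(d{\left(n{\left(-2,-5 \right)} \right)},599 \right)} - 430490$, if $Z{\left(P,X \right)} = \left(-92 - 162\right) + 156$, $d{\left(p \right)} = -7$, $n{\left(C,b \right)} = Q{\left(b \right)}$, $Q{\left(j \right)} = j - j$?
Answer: $-430588$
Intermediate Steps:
$Q{\left(j \right)} = 0$
$n{\left(C,b \right)} = 0$
$Z{\left(P,X \right)} = -98$ ($Z{\left(P,X \right)} = -254 + 156 = -98$)
$Z{\left(d{\left(n{\left(-2,-5 \right)} \right)},599 \right)} - 430490 = -98 - 430490 = -430588$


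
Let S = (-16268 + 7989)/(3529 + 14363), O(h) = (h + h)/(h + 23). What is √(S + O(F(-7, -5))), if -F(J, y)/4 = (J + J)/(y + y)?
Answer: 5*I*√330965719/86478 ≈ 1.0519*I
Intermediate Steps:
F(J, y) = -4*J/y (F(J, y) = -4*(J + J)/(y + y) = -4*2*J/(2*y) = -4*2*J*1/(2*y) = -4*J/y)
O(h) = 2*h/(23 + h) (O(h) = (2*h)/(23 + h) = 2*h/(23 + h))
S = -8279/17892 ≈ -0.46272
√(S + O(F(-7, -5))) = √(-8279/17892 + 2*(-4*(-7)/(-5))/(23 - 4*(-7)/(-5))) = √(-8279/17892 + 2*(-4*(-7)*(-⅕))/(23 - 4*(-7)*(-⅕))) = √(-8279/17892 + 2*(-28/5)/(23 - 28/5)) = √(-8279/17892 + 2*(-28/5)/(87/5)) = √(-8279/17892 + 2*(-28/5)*(5/87)) = √(-8279/17892 - 56/87) = √(-574075/518868) = 5*I*√330965719/86478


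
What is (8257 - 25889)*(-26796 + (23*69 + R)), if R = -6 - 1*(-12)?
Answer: 444379296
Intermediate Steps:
R = 6 (R = -6 + 12 = 6)
(8257 - 25889)*(-26796 + (23*69 + R)) = (8257 - 25889)*(-26796 + (23*69 + 6)) = -17632*(-26796 + (1587 + 6)) = -17632*(-26796 + 1593) = -17632*(-25203) = 444379296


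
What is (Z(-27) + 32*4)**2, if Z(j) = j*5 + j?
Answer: 1156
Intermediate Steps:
Z(j) = 6*j (Z(j) = 5*j + j = 6*j)
(Z(-27) + 32*4)**2 = (6*(-27) + 32*4)**2 = (-162 + 128)**2 = (-34)**2 = 1156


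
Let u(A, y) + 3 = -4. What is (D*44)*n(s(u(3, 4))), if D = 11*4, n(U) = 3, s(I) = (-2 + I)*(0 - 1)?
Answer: 5808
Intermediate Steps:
u(A, y) = -7 (u(A, y) = -3 - 4 = -7)
s(I) = 2 - I (s(I) = (-2 + I)*(-1) = 2 - I)
D = 44
(D*44)*n(s(u(3, 4))) = (44*44)*3 = 1936*3 = 5808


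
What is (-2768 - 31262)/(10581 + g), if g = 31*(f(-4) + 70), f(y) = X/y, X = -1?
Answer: -27224/10207 ≈ -2.6672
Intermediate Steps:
f(y) = -1/y
g = 8711/4 (g = 31*(-1/(-4) + 70) = 31*(-1*(-1/4) + 70) = 31*(1/4 + 70) = 31*(281/4) = 8711/4 ≈ 2177.8)
(-2768 - 31262)/(10581 + g) = (-2768 - 31262)/(10581 + 8711/4) = -34030/51035/4 = -34030*4/51035 = -27224/10207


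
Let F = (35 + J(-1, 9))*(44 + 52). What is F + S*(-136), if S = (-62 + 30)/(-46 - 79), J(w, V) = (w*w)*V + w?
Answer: 511648/125 ≈ 4093.2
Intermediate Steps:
J(w, V) = w + V*w² (J(w, V) = w²*V + w = V*w² + w = w + V*w²)
S = 32/125 (S = -32/(-125) = -32*(-1/125) = 32/125 ≈ 0.25600)
F = 4128 (F = (35 - (1 + 9*(-1)))*(44 + 52) = (35 - (1 - 9))*96 = (35 - 1*(-8))*96 = (35 + 8)*96 = 43*96 = 4128)
F + S*(-136) = 4128 + (32/125)*(-136) = 4128 - 4352/125 = 511648/125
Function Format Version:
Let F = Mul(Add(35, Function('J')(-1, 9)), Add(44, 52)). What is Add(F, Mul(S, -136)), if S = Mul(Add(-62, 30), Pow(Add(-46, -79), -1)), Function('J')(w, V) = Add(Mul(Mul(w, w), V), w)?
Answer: Rational(511648, 125) ≈ 4093.2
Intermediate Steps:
Function('J')(w, V) = Add(w, Mul(V, Pow(w, 2))) (Function('J')(w, V) = Add(Mul(Pow(w, 2), V), w) = Add(Mul(V, Pow(w, 2)), w) = Add(w, Mul(V, Pow(w, 2))))
S = Rational(32, 125) (S = Mul(-32, Pow(-125, -1)) = Mul(-32, Rational(-1, 125)) = Rational(32, 125) ≈ 0.25600)
F = 4128 (F = Mul(Add(35, Mul(-1, Add(1, Mul(9, -1)))), Add(44, 52)) = Mul(Add(35, Mul(-1, Add(1, -9))), 96) = Mul(Add(35, Mul(-1, -8)), 96) = Mul(Add(35, 8), 96) = Mul(43, 96) = 4128)
Add(F, Mul(S, -136)) = Add(4128, Mul(Rational(32, 125), -136)) = Add(4128, Rational(-4352, 125)) = Rational(511648, 125)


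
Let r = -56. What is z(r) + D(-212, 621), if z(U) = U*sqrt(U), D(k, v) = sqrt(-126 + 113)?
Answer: I*(sqrt(13) - 112*sqrt(14)) ≈ -415.46*I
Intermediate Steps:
D(k, v) = I*sqrt(13) (D(k, v) = sqrt(-13) = I*sqrt(13))
z(U) = U**(3/2)
z(r) + D(-212, 621) = (-56)**(3/2) + I*sqrt(13) = -112*I*sqrt(14) + I*sqrt(13) = I*sqrt(13) - 112*I*sqrt(14)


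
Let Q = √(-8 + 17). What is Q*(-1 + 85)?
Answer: 252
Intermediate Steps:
Q = 3 (Q = √9 = 3)
Q*(-1 + 85) = 3*(-1 + 85) = 3*84 = 252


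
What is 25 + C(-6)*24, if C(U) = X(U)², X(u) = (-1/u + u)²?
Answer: 1501975/54 ≈ 27814.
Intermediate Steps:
X(u) = (u - 1/u)²
C(U) = (-1 + U²)⁴/U⁴ (C(U) = ((-1 + U²)²/U²)² = (-1 + U²)⁴/U⁴)
25 + C(-6)*24 = 25 + ((-1 + (-6)²)⁴/(-6)⁴)*24 = 25 + ((-1 + 36)⁴/1296)*24 = 25 + ((1/1296)*35⁴)*24 = 25 + ((1/1296)*1500625)*24 = 25 + (1500625/1296)*24 = 25 + 1500625/54 = 1501975/54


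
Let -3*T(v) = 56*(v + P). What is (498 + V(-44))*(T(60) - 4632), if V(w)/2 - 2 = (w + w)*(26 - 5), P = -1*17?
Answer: 52074976/3 ≈ 1.7358e+7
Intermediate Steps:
P = -17
T(v) = 952/3 - 56*v/3 (T(v) = -56*(v - 17)/3 = -56*(-17 + v)/3 = -(-952 + 56*v)/3 = 952/3 - 56*v/3)
V(w) = 4 + 84*w (V(w) = 4 + 2*((w + w)*(26 - 5)) = 4 + 2*((2*w)*21) = 4 + 2*(42*w) = 4 + 84*w)
(498 + V(-44))*(T(60) - 4632) = (498 + (4 + 84*(-44)))*((952/3 - 56/3*60) - 4632) = (498 + (4 - 3696))*((952/3 - 1120) - 4632) = (498 - 3692)*(-2408/3 - 4632) = -3194*(-16304/3) = 52074976/3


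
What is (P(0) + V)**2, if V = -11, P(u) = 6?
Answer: 25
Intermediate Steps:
(P(0) + V)**2 = (6 - 11)**2 = (-5)**2 = 25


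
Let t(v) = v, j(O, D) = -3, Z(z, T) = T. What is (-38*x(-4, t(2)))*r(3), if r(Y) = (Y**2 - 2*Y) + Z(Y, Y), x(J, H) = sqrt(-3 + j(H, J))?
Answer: -228*I*sqrt(6) ≈ -558.48*I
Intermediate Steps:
x(J, H) = I*sqrt(6) (x(J, H) = sqrt(-3 - 3) = sqrt(-6) = I*sqrt(6))
r(Y) = Y**2 - Y (r(Y) = (Y**2 - 2*Y) + Y = Y**2 - Y)
(-38*x(-4, t(2)))*r(3) = (-38*I*sqrt(6))*(3*(-1 + 3)) = (-38*I*sqrt(6))*(3*2) = -38*I*sqrt(6)*6 = -228*I*sqrt(6)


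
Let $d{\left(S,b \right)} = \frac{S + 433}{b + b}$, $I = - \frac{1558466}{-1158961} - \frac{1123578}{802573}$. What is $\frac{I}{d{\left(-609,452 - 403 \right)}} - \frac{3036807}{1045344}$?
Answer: $- \frac{931590018955259897}{324109188276624544} \approx -2.8743$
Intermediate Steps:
$I = - \frac{51400349440}{930150806653}$ ($I = \left(-1558466\right) \left(- \frac{1}{1158961}\right) - \frac{1123578}{802573} = \frac{1558466}{1158961} - \frac{1123578}{802573} = - \frac{51400349440}{930150806653} \approx -0.05526$)
$d{\left(S,b \right)} = \frac{433 + S}{2 b}$
$\frac{I}{d{\left(-609,452 - 403 \right)}} - \frac{3036807}{1045344} = - \frac{51400349440}{930150806653 \frac{433 - 609}{2 \left(452 - 403\right)}} - \frac{3036807}{1045344} = - \frac{51400349440}{930150806653 \cdot \frac{1}{2} \cdot \frac{1}{49} \left(-176\right)} - \frac{1012269}{348448} = - \frac{51400349440}{930150806653 \left(- \frac{88}{49}\right)} - \frac{1012269}{348448} = \left(- \frac{51400349440}{930150806653}\right) \left(- \frac{49}{88}\right) - \frac{1012269}{348448} = \frac{28620649120}{930150806653} - \frac{1012269}{348448} = - \frac{931590018955259897}{324109188276624544}$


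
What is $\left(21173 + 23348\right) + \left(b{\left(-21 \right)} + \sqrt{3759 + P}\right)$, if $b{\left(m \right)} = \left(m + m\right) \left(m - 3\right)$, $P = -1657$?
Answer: $45529 + \sqrt{2102} \approx 45575.0$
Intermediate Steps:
$b{\left(m \right)} = 2 m \left(-3 + m\right)$
$\left(21173 + 23348\right) + \left(b{\left(-21 \right)} + \sqrt{3759 + P}\right) = \left(21173 + 23348\right) + \left(2 \left(-21\right) \left(-3 - 21\right) + \sqrt{3759 - 1657}\right) = 44521 + \left(2 \left(-21\right) \left(-24\right) + \sqrt{2102}\right) = 44521 + \left(1008 + \sqrt{2102}\right) = 45529 + \sqrt{2102}$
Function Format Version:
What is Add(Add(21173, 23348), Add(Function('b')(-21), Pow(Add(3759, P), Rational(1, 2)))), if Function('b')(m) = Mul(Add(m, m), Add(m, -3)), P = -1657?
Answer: Add(45529, Pow(2102, Rational(1, 2))) ≈ 45575.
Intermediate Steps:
Function('b')(m) = Mul(2, m, Add(-3, m)) (Function('b')(m) = Mul(Mul(2, m), Add(-3, m)) = Mul(2, m, Add(-3, m)))
Add(Add(21173, 23348), Add(Function('b')(-21), Pow(Add(3759, P), Rational(1, 2)))) = Add(Add(21173, 23348), Add(Mul(2, -21, Add(-3, -21)), Pow(Add(3759, -1657), Rational(1, 2)))) = Add(44521, Add(Mul(2, -21, -24), Pow(2102, Rational(1, 2)))) = Add(44521, Add(1008, Pow(2102, Rational(1, 2)))) = Add(45529, Pow(2102, Rational(1, 2)))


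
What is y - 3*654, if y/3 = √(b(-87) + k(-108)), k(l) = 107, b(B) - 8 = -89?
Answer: -1962 + 3*√26 ≈ -1946.7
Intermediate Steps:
b(B) = -81 (b(B) = 8 - 89 = -81)
y = 3*√26 (y = 3*√(-81 + 107) = 3*√26 ≈ 15.297)
y - 3*654 = 3*√26 - 3*654 = 3*√26 - 1962 = -1962 + 3*√26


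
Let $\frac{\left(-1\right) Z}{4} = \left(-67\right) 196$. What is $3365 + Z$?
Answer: $55893$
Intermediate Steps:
$Z = 52528$ ($Z = - 4 \left(\left(-67\right) 196\right) = \left(-4\right) \left(-13132\right) = 52528$)
$3365 + Z = 3365 + 52528 = 55893$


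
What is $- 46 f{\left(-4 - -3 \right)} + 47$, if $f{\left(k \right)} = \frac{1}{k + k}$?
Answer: $70$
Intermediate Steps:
$f{\left(k \right)} = \frac{1}{2 k}$
$- 46 f{\left(-4 - -3 \right)} + 47 = - 46 \frac{1}{2 \left(-4 - -3\right)} + 47 = - 46 \frac{1}{2 \left(-4 + 3\right)} + 47 = - 46 \frac{1}{2 \left(-1\right)} + 47 = - 46 \cdot \frac{1}{2} \left(-1\right) + 47 = \left(-46\right) \left(- \frac{1}{2}\right) + 47 = 23 + 47 = 70$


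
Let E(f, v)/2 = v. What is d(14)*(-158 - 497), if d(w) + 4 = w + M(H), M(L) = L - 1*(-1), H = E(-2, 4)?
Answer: -12445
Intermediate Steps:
E(f, v) = 2*v
H = 8 (H = 2*4 = 8)
M(L) = 1 + L (M(L) = L + 1 = 1 + L)
d(w) = 5 + w (d(w) = -4 + (w + (1 + 8)) = -4 + (w + 9) = -4 + (9 + w) = 5 + w)
d(14)*(-158 - 497) = (5 + 14)*(-158 - 497) = 19*(-655) = -12445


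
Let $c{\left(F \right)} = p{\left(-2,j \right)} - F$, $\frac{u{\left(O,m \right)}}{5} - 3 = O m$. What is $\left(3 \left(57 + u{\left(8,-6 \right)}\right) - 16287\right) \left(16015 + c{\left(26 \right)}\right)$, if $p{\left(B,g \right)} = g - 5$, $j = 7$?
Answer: $-268504881$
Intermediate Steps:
$u{\left(O,m \right)} = 15 + 5 O m$
$p{\left(B,g \right)} = -5 + g$ ($p{\left(B,g \right)} = g - 5 = -5 + g$)
$c{\left(F \right)} = 2 - F$ ($c{\left(F \right)} = \left(-5 + 7\right) - F = 2 - F$)
$\left(3 \left(57 + u{\left(8,-6 \right)}\right) - 16287\right) \left(16015 + c{\left(26 \right)}\right) = \left(3 \left(57 + \left(15 + 5 \cdot 8 \left(-6\right)\right)\right) - 16287\right) \left(16015 + \left(2 - 26\right)\right) = \left(3 \left(57 + \left(15 - 240\right)\right) - 16287\right) \left(16015 + \left(2 - 26\right)\right) = \left(3 \left(57 - 225\right) - 16287\right) \left(16015 - 24\right) = \left(3 \left(-168\right) - 16287\right) 15991 = \left(-504 - 16287\right) 15991 = \left(-16791\right) 15991 = -268504881$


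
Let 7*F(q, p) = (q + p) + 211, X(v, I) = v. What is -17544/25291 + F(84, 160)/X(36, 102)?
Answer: 1012331/910476 ≈ 1.1119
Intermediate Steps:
F(q, p) = 211/7 + p/7 + q/7 (F(q, p) = ((q + p) + 211)/7 = ((p + q) + 211)/7 = (211 + p + q)/7 = 211/7 + p/7 + q/7)
-17544/25291 + F(84, 160)/X(36, 102) = -17544/25291 + (211/7 + (⅐)*160 + (⅐)*84)/36 = -17544*1/25291 + (211/7 + 160/7 + 12)*(1/36) = -17544/25291 + 65*(1/36) = -17544/25291 + 65/36 = 1012331/910476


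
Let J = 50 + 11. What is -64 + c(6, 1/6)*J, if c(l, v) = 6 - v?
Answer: 1751/6 ≈ 291.83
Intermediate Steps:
J = 61
-64 + c(6, 1/6)*J = -64 + (6 - 1/6)*61 = -64 + (6 - 1*⅙)*61 = -64 + (6 - ⅙)*61 = -64 + (35/6)*61 = -64 + 2135/6 = 1751/6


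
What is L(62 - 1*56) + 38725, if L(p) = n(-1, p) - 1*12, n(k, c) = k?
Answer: 38712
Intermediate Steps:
L(p) = -13 (L(p) = -1 - 1*12 = -1 - 12 = -13)
L(62 - 1*56) + 38725 = -13 + 38725 = 38712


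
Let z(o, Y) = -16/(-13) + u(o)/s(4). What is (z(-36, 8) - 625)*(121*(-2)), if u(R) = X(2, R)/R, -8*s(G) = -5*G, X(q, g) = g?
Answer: 9805598/65 ≈ 1.5086e+5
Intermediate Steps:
s(G) = 5*G/8 (s(G) = -(-5)*G/8 = 5*G/8)
u(R) = 1 (u(R) = R/R = 1)
z(o, Y) = 106/65 (z(o, Y) = -16/(-13) + 1/((5/8)*4) = -16*(-1/13) + 1/(5/2) = 16/13 + 1*(⅖) = 16/13 + ⅖ = 106/65)
(z(-36, 8) - 625)*(121*(-2)) = (106/65 - 625)*(121*(-2)) = -40519/65*(-242) = 9805598/65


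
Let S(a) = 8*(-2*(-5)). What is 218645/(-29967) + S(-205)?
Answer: 311245/4281 ≈ 72.704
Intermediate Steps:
S(a) = 80 (S(a) = 8*10 = 80)
218645/(-29967) + S(-205) = 218645/(-29967) + 80 = 218645*(-1/29967) + 80 = -31235/4281 + 80 = 311245/4281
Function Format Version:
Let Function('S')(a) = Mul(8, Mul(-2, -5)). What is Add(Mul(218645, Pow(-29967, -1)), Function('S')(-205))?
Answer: Rational(311245, 4281) ≈ 72.704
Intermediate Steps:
Function('S')(a) = 80 (Function('S')(a) = Mul(8, 10) = 80)
Add(Mul(218645, Pow(-29967, -1)), Function('S')(-205)) = Add(Mul(218645, Pow(-29967, -1)), 80) = Add(Mul(218645, Rational(-1, 29967)), 80) = Add(Rational(-31235, 4281), 80) = Rational(311245, 4281)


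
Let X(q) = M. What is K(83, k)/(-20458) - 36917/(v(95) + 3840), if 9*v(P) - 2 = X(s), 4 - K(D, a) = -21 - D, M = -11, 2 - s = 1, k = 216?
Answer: -377831299/39269131 ≈ -9.6216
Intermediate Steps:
s = 1 (s = 2 - 1*1 = 2 - 1 = 1)
X(q) = -11
K(D, a) = 25 + D (K(D, a) = 4 - (-21 - D) = 4 + (21 + D) = 25 + D)
v(P) = -1 (v(P) = 2/9 + (1/9)*(-11) = 2/9 - 11/9 = -1)
K(83, k)/(-20458) - 36917/(v(95) + 3840) = (25 + 83)/(-20458) - 36917/(-1 + 3840) = 108*(-1/20458) - 36917/3839 = -54/10229 - 36917*1/3839 = -54/10229 - 36917/3839 = -377831299/39269131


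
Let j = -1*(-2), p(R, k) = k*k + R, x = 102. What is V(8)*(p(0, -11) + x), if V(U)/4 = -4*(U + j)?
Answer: -35680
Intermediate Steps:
p(R, k) = R + k**2 (p(R, k) = k**2 + R = R + k**2)
j = 2
V(U) = -32 - 16*U (V(U) = 4*(-4*(U + 2)) = 4*(-4*(2 + U)) = 4*(-8 - 4*U) = -32 - 16*U)
V(8)*(p(0, -11) + x) = (-32 - 16*8)*((0 + (-11)**2) + 102) = (-32 - 128)*((0 + 121) + 102) = -160*(121 + 102) = -160*223 = -35680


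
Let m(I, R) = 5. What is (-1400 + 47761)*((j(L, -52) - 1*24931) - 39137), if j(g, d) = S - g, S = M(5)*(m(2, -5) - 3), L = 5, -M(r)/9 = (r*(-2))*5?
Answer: -2928763453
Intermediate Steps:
M(r) = 90*r (M(r) = -9*r*(-2)*5 = -9*(-2*r)*5 = -(-90)*r = 90*r)
S = 900 (S = (90*5)*(5 - 3) = 450*2 = 900)
j(g, d) = 900 - g
(-1400 + 47761)*((j(L, -52) - 1*24931) - 39137) = (-1400 + 47761)*(((900 - 1*5) - 1*24931) - 39137) = 46361*(((900 - 5) - 24931) - 39137) = 46361*((895 - 24931) - 39137) = 46361*(-24036 - 39137) = 46361*(-63173) = -2928763453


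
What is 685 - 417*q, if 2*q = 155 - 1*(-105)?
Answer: -53525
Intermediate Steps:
q = 130 (q = (155 - 1*(-105))/2 = (155 + 105)/2 = (½)*260 = 130)
685 - 417*q = 685 - 417*130 = 685 - 54210 = -53525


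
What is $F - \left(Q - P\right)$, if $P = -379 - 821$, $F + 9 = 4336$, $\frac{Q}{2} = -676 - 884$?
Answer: $6247$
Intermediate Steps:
$Q = -3120$ ($Q = 2 \left(-676 - 884\right) = 2 \left(-1560\right) = -3120$)
$F = 4327$ ($F = -9 + 4336 = 4327$)
$P = -1200$ ($P = -379 - 821 = -1200$)
$F - \left(Q - P\right) = 4327 - \left(-3120 - -1200\right) = 4327 - \left(-3120 + 1200\right) = 4327 - -1920 = 4327 + 1920 = 6247$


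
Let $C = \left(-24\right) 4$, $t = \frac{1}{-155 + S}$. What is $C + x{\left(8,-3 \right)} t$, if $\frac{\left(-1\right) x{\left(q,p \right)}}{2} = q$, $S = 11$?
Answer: $- \frac{863}{9} \approx -95.889$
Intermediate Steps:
$x{\left(q,p \right)} = - 2 q$
$t = - \frac{1}{144}$ ($t = \frac{1}{-155 + 11} = \frac{1}{-144} = - \frac{1}{144} \approx -0.0069444$)
$C = -96$
$C + x{\left(8,-3 \right)} t = -96 + \left(-2\right) 8 \left(- \frac{1}{144}\right) = -96 - - \frac{1}{9} = -96 + \frac{1}{9} = - \frac{863}{9}$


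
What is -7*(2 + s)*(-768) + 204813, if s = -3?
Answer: 199437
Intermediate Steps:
-7*(2 + s)*(-768) + 204813 = -7*(2 - 3)*(-768) + 204813 = -7*(-1)*(-768) + 204813 = 7*(-768) + 204813 = -5376 + 204813 = 199437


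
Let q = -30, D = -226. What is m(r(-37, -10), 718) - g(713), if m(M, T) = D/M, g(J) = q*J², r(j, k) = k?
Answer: 76255463/5 ≈ 1.5251e+7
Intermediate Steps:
g(J) = -30*J²
m(M, T) = -226/M
m(r(-37, -10), 718) - g(713) = -226/(-10) - (-30)*713² = -226*(-⅒) - (-30)*508369 = 113/5 - 1*(-15251070) = 113/5 + 15251070 = 76255463/5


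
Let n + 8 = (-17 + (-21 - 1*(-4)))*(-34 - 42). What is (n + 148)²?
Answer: 7420176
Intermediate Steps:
n = 2576 (n = -8 + (-17 + (-21 - 1*(-4)))*(-34 - 42) = -8 + (-17 + (-21 + 4))*(-76) = -8 + (-17 - 17)*(-76) = -8 - 34*(-76) = -8 + 2584 = 2576)
(n + 148)² = (2576 + 148)² = 2724² = 7420176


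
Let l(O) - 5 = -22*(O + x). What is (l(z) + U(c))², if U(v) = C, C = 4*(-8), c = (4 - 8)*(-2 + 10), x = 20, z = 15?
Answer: 635209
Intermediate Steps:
c = -32 (c = -4*8 = -32)
l(O) = -435 - 22*O (l(O) = 5 - 22*(O + 20) = 5 - 22*(20 + O) = 5 + (-440 - 22*O) = -435 - 22*O)
C = -32
U(v) = -32
(l(z) + U(c))² = ((-435 - 22*15) - 32)² = ((-435 - 330) - 32)² = (-765 - 32)² = (-797)² = 635209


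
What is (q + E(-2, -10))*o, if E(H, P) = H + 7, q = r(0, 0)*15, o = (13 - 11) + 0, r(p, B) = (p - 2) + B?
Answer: -50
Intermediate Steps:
r(p, B) = -2 + B + p (r(p, B) = (-2 + p) + B = -2 + B + p)
o = 2 (o = 2 + 0 = 2)
q = -30 (q = (-2 + 0 + 0)*15 = -2*15 = -30)
E(H, P) = 7 + H
(q + E(-2, -10))*o = (-30 + (7 - 2))*2 = (-30 + 5)*2 = -25*2 = -50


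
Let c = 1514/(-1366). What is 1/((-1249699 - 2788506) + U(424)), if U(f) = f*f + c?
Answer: -683/2635307764 ≈ -2.5917e-7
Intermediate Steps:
c = -757/683 (c = 1514*(-1/1366) = -757/683 ≈ -1.1083)
U(f) = -757/683 + f² (U(f) = f*f - 757/683 = f² - 757/683 = -757/683 + f²)
1/((-1249699 - 2788506) + U(424)) = 1/((-1249699 - 2788506) + (-757/683 + 424²)) = 1/(-4038205 + (-757/683 + 179776)) = 1/(-4038205 + 122786251/683) = 1/(-2635307764/683) = -683/2635307764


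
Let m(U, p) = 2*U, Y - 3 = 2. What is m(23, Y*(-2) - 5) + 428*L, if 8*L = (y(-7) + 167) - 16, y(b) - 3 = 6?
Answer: 8606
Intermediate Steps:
Y = 5 (Y = 3 + 2 = 5)
y(b) = 9 (y(b) = 3 + 6 = 9)
L = 20 (L = ((9 + 167) - 16)/8 = (176 - 16)/8 = (⅛)*160 = 20)
m(23, Y*(-2) - 5) + 428*L = 2*23 + 428*20 = 46 + 8560 = 8606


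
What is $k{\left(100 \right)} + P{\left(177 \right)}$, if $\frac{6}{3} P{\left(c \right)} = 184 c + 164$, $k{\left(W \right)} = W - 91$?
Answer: $16375$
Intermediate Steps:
$k{\left(W \right)} = -91 + W$
$P{\left(c \right)} = 82 + 92 c$ ($P{\left(c \right)} = \frac{184 c + 164}{2} = \frac{164 + 184 c}{2} = 82 + 92 c$)
$k{\left(100 \right)} + P{\left(177 \right)} = \left(-91 + 100\right) + \left(82 + 92 \cdot 177\right) = 9 + \left(82 + 16284\right) = 9 + 16366 = 16375$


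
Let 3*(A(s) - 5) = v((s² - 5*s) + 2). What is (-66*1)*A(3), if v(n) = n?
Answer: -242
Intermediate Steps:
A(s) = 17/3 - 5*s/3 + s²/3 (A(s) = 5 + ((s² - 5*s) + 2)/3 = 5 + (2 + s² - 5*s)/3 = 5 + (⅔ - 5*s/3 + s²/3) = 17/3 - 5*s/3 + s²/3)
(-66*1)*A(3) = (-66*1)*(17/3 - 5/3*3 + (⅓)*3²) = -66*(17/3 - 5 + (⅓)*9) = -66*(17/3 - 5 + 3) = -66*11/3 = -242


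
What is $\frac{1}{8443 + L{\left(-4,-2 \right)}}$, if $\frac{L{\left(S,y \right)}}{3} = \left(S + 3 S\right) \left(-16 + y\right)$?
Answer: $\frac{1}{9307} \approx 0.00010745$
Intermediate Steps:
$L{\left(S,y \right)} = 12 S \left(-16 + y\right)$ ($L{\left(S,y \right)} = 3 \left(S + 3 S\right) \left(-16 + y\right) = 3 \cdot 4 S \left(-16 + y\right) = 12 S \left(-16 + y\right)$)
$\frac{1}{8443 + L{\left(-4,-2 \right)}} = \frac{1}{8443 + 12 \left(-4\right) \left(-16 - 2\right)} = \frac{1}{8443 + 12 \left(-4\right) \left(-18\right)} = \frac{1}{8443 + 864} = \frac{1}{9307}$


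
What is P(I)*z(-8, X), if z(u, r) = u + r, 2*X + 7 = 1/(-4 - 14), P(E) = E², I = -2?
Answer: -415/9 ≈ -46.111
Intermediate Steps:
X = -127/36 (X = -7/2 + 1/(2*(-4 - 14)) = -7/2 + (½)/(-18) = -7/2 + (½)*(-1/18) = -7/2 - 1/36 = -127/36 ≈ -3.5278)
z(u, r) = r + u
P(I)*z(-8, X) = (-2)²*(-127/36 - 8) = 4*(-415/36) = -415/9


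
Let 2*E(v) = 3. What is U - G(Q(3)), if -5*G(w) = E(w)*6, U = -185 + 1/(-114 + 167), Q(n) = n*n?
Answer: -48543/265 ≈ -183.18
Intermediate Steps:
Q(n) = n²
E(v) = 3/2 (E(v) = (½)*3 = 3/2)
U = -9804/53 (U = -185 + 1/53 = -9804/53 ≈ -184.98)
G(w) = -9/5 (G(w) = -3*6/10 = -⅕*9 = -9/5)
U - G(Q(3)) = -9804/53 - 1*(-9/5) = -9804/53 + 9/5 = -48543/265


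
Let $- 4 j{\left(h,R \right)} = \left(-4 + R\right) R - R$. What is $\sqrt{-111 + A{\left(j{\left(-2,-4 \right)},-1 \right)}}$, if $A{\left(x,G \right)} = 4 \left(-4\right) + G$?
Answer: $8 i \sqrt{2} \approx 11.314 i$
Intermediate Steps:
$j{\left(h,R \right)} = \frac{R}{4} - \frac{R \left(-4 + R\right)}{4}$ ($j{\left(h,R \right)} = - \frac{\left(-4 + R\right) R - R}{4} = - \frac{R \left(-4 + R\right) - R}{4} = - \frac{- R + R \left(-4 + R\right)}{4} = \frac{R}{4} - \frac{R \left(-4 + R\right)}{4}$)
$A{\left(x,G \right)} = -16 + G$
$\sqrt{-111 + A{\left(j{\left(-2,-4 \right)},-1 \right)}} = \sqrt{-111 - 17} = \sqrt{-128} = 8 i \sqrt{2}$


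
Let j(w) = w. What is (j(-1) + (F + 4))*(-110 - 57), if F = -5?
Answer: 334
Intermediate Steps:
(j(-1) + (F + 4))*(-110 - 57) = (-1 + (-5 + 4))*(-110 - 57) = (-1 - 1)*(-167) = -2*(-167) = 334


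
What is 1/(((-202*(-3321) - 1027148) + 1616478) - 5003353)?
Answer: -1/3743181 ≈ -2.6715e-7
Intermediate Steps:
1/(((-202*(-3321) - 1027148) + 1616478) - 5003353) = 1/(((670842 - 1027148) + 1616478) - 5003353) = 1/((-356306 + 1616478) - 5003353) = 1/(1260172 - 5003353) = 1/(-3743181) = -1/3743181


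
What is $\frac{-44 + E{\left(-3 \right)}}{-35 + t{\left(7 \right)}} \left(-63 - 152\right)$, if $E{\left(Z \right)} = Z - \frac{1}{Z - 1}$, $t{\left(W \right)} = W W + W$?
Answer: $\frac{40205}{84} \approx 478.63$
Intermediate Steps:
$t{\left(W \right)} = W + W^{2}$ ($t{\left(W \right)} = W^{2} + W = W + W^{2}$)
$E{\left(Z \right)} = Z - \frac{1}{-1 + Z}$
$\frac{-44 + E{\left(-3 \right)}}{-35 + t{\left(7 \right)}} \left(-63 - 152\right) = \frac{-44 + \frac{-1 + \left(-3\right)^{2} - -3}{-1 - 3}}{-35 + 7 \left(1 + 7\right)} \left(-63 - 152\right) = \frac{-44 + \frac{-1 + 9 + 3}{-4}}{-35 + 7 \cdot 8} \left(-215\right) = \frac{-44 - \frac{11}{4}}{-35 + 56} \left(-215\right) = \frac{-44 - \frac{11}{4}}{21} \left(-215\right) = \left(- \frac{187}{4}\right) \frac{1}{21} \left(-215\right) = \left(- \frac{187}{84}\right) \left(-215\right) = \frac{40205}{84}$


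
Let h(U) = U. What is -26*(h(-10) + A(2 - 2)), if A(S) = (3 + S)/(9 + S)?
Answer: 754/3 ≈ 251.33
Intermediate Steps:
A(S) = (3 + S)/(9 + S)
-26*(h(-10) + A(2 - 2)) = -26*(-10 + (3 + (2 - 2))/(9 + (2 - 2))) = -26*(-10 + (3 + 0)/(9 + 0)) = -26*(-10 + 3/9) = -26*(-10 + (⅑)*3) = -26*(-10 + ⅓) = -26*(-29/3) = 754/3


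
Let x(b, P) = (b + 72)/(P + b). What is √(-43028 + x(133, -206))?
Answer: I*√229311177/73 ≈ 207.44*I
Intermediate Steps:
x(b, P) = (72 + b)/(P + b)
√(-43028 + x(133, -206)) = √(-43028 + (72 + 133)/(-206 + 133)) = √(-43028 + 205/(-73)) = √(-43028 - 1/73*205) = √(-43028 - 205/73) = √(-3141249/73) = I*√229311177/73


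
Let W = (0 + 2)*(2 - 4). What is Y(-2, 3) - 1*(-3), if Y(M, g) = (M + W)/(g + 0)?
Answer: 1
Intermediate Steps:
W = -4 (W = 2*(-2) = -4)
Y(M, g) = (-4 + M)/g (Y(M, g) = (M - 4)/(g + 0) = (-4 + M)/g)
Y(-2, 3) - 1*(-3) = (-4 - 2)/3 - 1*(-3) = (⅓)*(-6) + 3 = -2 + 3 = 1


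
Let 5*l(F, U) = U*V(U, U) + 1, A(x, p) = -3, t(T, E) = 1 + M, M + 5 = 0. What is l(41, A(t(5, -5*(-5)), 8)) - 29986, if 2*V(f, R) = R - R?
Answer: -149929/5 ≈ -29986.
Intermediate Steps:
M = -5 (M = -5 + 0 = -5)
V(f, R) = 0 (V(f, R) = (R - R)/2 = (1/2)*0 = 0)
t(T, E) = -4 (t(T, E) = 1 - 5 = -4)
l(F, U) = 1/5 (l(F, U) = (U*0 + 1)/5 = (0 + 1)/5 = (1/5)*1 = 1/5)
l(41, A(t(5, -5*(-5)), 8)) - 29986 = 1/5 - 29986 = -149929/5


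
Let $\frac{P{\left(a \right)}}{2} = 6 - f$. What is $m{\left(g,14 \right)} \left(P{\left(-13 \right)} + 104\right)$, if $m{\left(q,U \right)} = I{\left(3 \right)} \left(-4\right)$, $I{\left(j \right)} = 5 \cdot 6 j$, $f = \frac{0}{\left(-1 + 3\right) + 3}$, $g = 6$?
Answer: $-41760$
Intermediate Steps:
$f = 0$ ($f = \frac{0}{2 + 3} = \frac{0}{5} = 0 \cdot \frac{1}{5} = 0$)
$I{\left(j \right)} = 30 j$
$m{\left(q,U \right)} = -360$ ($m{\left(q,U \right)} = 30 \cdot 3 \left(-4\right) = 90 \left(-4\right) = -360$)
$P{\left(a \right)} = 12$ ($P{\left(a \right)} = 2 \left(6 - 0\right) = 2 \left(6 + 0\right) = 2 \cdot 6 = 12$)
$m{\left(g,14 \right)} \left(P{\left(-13 \right)} + 104\right) = - 360 \left(12 + 104\right) = \left(-360\right) 116 = -41760$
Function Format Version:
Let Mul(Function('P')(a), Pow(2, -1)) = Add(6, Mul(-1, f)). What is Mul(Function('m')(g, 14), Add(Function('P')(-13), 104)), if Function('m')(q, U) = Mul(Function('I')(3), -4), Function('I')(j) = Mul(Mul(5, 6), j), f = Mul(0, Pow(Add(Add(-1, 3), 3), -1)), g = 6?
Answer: -41760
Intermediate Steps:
f = 0 (f = Mul(0, Pow(Add(2, 3), -1)) = Mul(0, Pow(5, -1)) = Mul(0, Rational(1, 5)) = 0)
Function('I')(j) = Mul(30, j)
Function('m')(q, U) = -360 (Function('m')(q, U) = Mul(Mul(30, 3), -4) = Mul(90, -4) = -360)
Function('P')(a) = 12 (Function('P')(a) = Mul(2, Add(6, Mul(-1, 0))) = Mul(2, Add(6, 0)) = Mul(2, 6) = 12)
Mul(Function('m')(g, 14), Add(Function('P')(-13), 104)) = Mul(-360, Add(12, 104)) = Mul(-360, 116) = -41760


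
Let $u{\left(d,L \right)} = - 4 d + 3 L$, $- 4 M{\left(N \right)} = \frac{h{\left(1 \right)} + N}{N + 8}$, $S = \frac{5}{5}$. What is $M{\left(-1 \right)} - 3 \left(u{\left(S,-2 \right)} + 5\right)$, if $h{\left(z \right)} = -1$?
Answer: $\frac{211}{14} \approx 15.071$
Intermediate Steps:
$S = 1$ ($S = 5 \cdot \frac{1}{5} = 1$)
$M{\left(N \right)} = - \frac{-1 + N}{4 \left(8 + N\right)}$ ($M{\left(N \right)} = - \frac{\left(-1 + N\right) \frac{1}{N + 8}}{4} = - \frac{\left(-1 + N\right) \frac{1}{8 + N}}{4} = - \frac{\frac{1}{8 + N} \left(-1 + N\right)}{4} = - \frac{-1 + N}{4 \left(8 + N\right)}$)
$M{\left(-1 \right)} - 3 \left(u{\left(S,-2 \right)} + 5\right) = \frac{1 - -1}{4 \left(8 - 1\right)} - 3 \left(\left(\left(-4\right) 1 + 3 \left(-2\right)\right) + 5\right) = \frac{1 + 1}{4 \cdot 7} - 3 \left(\left(-4 - 6\right) + 5\right) = \frac{1}{4} \cdot \frac{1}{7} \cdot 2 - 3 \left(-10 + 5\right) = \frac{1}{14} - 3 \left(-5\right) = \frac{1}{14} - -15 = \frac{1}{14} + 15 = \frac{211}{14}$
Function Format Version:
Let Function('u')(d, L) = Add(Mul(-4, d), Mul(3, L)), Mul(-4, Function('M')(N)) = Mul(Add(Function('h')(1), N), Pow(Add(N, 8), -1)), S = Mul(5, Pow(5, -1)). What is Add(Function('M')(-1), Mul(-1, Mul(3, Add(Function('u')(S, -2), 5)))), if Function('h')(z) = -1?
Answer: Rational(211, 14) ≈ 15.071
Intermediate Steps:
S = 1 (S = Mul(5, Rational(1, 5)) = 1)
Function('M')(N) = Mul(Rational(-1, 4), Pow(Add(8, N), -1), Add(-1, N)) (Function('M')(N) = Mul(Rational(-1, 4), Mul(Add(-1, N), Pow(Add(N, 8), -1))) = Mul(Rational(-1, 4), Mul(Add(-1, N), Pow(Add(8, N), -1))) = Mul(Rational(-1, 4), Mul(Pow(Add(8, N), -1), Add(-1, N))) = Mul(Rational(-1, 4), Pow(Add(8, N), -1), Add(-1, N)))
Add(Function('M')(-1), Mul(-1, Mul(3, Add(Function('u')(S, -2), 5)))) = Add(Mul(Rational(1, 4), Pow(Add(8, -1), -1), Add(1, Mul(-1, -1))), Mul(-1, Mul(3, Add(Add(Mul(-4, 1), Mul(3, -2)), 5)))) = Add(Mul(Rational(1, 4), Pow(7, -1), Add(1, 1)), Mul(-1, Mul(3, Add(Add(-4, -6), 5)))) = Add(Mul(Rational(1, 4), Rational(1, 7), 2), Mul(-1, Mul(3, Add(-10, 5)))) = Add(Rational(1, 14), Mul(-1, Mul(3, -5))) = Add(Rational(1, 14), Mul(-1, -15)) = Add(Rational(1, 14), 15) = Rational(211, 14)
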